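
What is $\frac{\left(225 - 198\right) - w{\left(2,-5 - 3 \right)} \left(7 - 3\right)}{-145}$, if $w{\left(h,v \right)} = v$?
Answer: $- \frac{59}{145} \approx -0.4069$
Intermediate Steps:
$\frac{\left(225 - 198\right) - w{\left(2,-5 - 3 \right)} \left(7 - 3\right)}{-145} = \frac{\left(225 - 198\right) - \left(-5 - 3\right) \left(7 - 3\right)}{-145} = \left(\left(225 - 198\right) - \left(-5 - 3\right) 4\right) \left(- \frac{1}{145}\right) = \left(27 - \left(-8\right) 4\right) \left(- \frac{1}{145}\right) = \left(27 - -32\right) \left(- \frac{1}{145}\right) = \left(27 + 32\right) \left(- \frac{1}{145}\right) = 59 \left(- \frac{1}{145}\right) = - \frac{59}{145}$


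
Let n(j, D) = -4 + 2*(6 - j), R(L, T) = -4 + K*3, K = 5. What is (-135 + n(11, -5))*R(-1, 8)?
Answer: -1639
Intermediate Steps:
R(L, T) = 11 (R(L, T) = -4 + 5*3 = -4 + 15 = 11)
n(j, D) = 8 - 2*j (n(j, D) = -4 + (12 - 2*j) = 8 - 2*j)
(-135 + n(11, -5))*R(-1, 8) = (-135 + (8 - 2*11))*11 = (-135 + (8 - 22))*11 = (-135 - 14)*11 = -149*11 = -1639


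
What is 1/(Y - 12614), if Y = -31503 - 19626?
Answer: -1/63743 ≈ -1.5688e-5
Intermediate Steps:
Y = -51129
1/(Y - 12614) = 1/(-51129 - 12614) = 1/(-63743) = -1/63743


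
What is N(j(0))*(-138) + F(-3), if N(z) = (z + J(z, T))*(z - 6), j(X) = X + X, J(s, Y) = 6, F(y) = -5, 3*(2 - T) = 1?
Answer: 4963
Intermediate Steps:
T = 5/3 (T = 2 - ⅓*1 = 2 - ⅓ = 5/3 ≈ 1.6667)
j(X) = 2*X
N(z) = (-6 + z)*(6 + z) (N(z) = (z + 6)*(z - 6) = (6 + z)*(-6 + z) = (-6 + z)*(6 + z))
N(j(0))*(-138) + F(-3) = (-36 + (2*0)²)*(-138) - 5 = (-36 + 0²)*(-138) - 5 = (-36 + 0)*(-138) - 5 = -36*(-138) - 5 = 4968 - 5 = 4963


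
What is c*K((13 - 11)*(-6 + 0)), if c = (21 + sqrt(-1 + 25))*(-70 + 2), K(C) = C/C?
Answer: -1428 - 136*sqrt(6) ≈ -1761.1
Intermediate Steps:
K(C) = 1
c = -1428 - 136*sqrt(6) (c = (21 + sqrt(24))*(-68) = (21 + 2*sqrt(6))*(-68) = -1428 - 136*sqrt(6) ≈ -1761.1)
c*K((13 - 11)*(-6 + 0)) = (-1428 - 136*sqrt(6))*1 = -1428 - 136*sqrt(6)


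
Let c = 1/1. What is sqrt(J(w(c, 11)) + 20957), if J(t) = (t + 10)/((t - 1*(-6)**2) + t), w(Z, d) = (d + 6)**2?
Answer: sqrt(6156574206)/542 ≈ 144.77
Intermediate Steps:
c = 1
w(Z, d) = (6 + d)**2
J(t) = (10 + t)/(-36 + 2*t) (J(t) = (10 + t)/((t - 1*36) + t) = (10 + t)/((t - 36) + t) = (10 + t)/((-36 + t) + t) = (10 + t)/(-36 + 2*t))
sqrt(J(w(c, 11)) + 20957) = sqrt((10 + (6 + 11)**2)/(2*(-18 + (6 + 11)**2)) + 20957) = sqrt((10 + 17**2)/(2*(-18 + 17**2)) + 20957) = sqrt((10 + 289)/(2*(-18 + 289)) + 20957) = sqrt((1/2)*299/271 + 20957) = sqrt((1/2)*(1/271)*299 + 20957) = sqrt(299/542 + 20957) = sqrt(11358993/542) = sqrt(6156574206)/542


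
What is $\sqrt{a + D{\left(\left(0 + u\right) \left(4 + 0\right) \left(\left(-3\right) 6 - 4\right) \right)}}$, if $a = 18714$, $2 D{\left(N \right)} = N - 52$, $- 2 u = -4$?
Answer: $10 \sqrt{186} \approx 136.38$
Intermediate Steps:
$u = 2$ ($u = \left(- \frac{1}{2}\right) \left(-4\right) = 2$)
$D{\left(N \right)} = -26 + \frac{N}{2}$ ($D{\left(N \right)} = \frac{N - 52}{2} = \frac{-52 + N}{2} = -26 + \frac{N}{2}$)
$\sqrt{a + D{\left(\left(0 + u\right) \left(4 + 0\right) \left(\left(-3\right) 6 - 4\right) \right)}} = \sqrt{18714 + \left(-26 + \frac{\left(0 + 2\right) \left(4 + 0\right) \left(\left(-3\right) 6 - 4\right)}{2}\right)} = \sqrt{18714 + \left(-26 + \frac{2 \cdot 4 \left(-18 - 4\right)}{2}\right)} = \sqrt{18714 + \left(-26 + \frac{2 \cdot 4 \left(-22\right)}{2}\right)} = \sqrt{18714 + \left(-26 + \frac{2 \left(-88\right)}{2}\right)} = \sqrt{18714 + \left(-26 + \frac{1}{2} \left(-176\right)\right)} = \sqrt{18714 - 114} = \sqrt{18600} = 10 \sqrt{186}$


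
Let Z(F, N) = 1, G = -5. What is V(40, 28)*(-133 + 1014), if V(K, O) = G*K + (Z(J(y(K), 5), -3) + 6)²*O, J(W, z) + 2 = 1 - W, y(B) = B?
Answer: 1032532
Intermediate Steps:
J(W, z) = -1 - W (J(W, z) = -2 + (1 - W) = -1 - W)
V(K, O) = -5*K + 49*O (V(K, O) = -5*K + (1 + 6)²*O = -5*K + 7²*O = -5*K + 49*O)
V(40, 28)*(-133 + 1014) = (-5*40 + 49*28)*(-133 + 1014) = (-200 + 1372)*881 = 1172*881 = 1032532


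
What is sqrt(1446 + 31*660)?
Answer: 3*sqrt(2434) ≈ 148.01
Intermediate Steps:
sqrt(1446 + 31*660) = sqrt(1446 + 20460) = sqrt(21906) = 3*sqrt(2434)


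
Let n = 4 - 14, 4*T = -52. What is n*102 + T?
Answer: -1033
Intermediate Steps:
T = -13 (T = (¼)*(-52) = -13)
n = -10
n*102 + T = -10*102 - 13 = -1020 - 13 = -1033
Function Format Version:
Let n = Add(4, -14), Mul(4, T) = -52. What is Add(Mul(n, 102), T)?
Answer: -1033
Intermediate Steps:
T = -13 (T = Mul(Rational(1, 4), -52) = -13)
n = -10
Add(Mul(n, 102), T) = Add(Mul(-10, 102), -13) = Add(-1020, -13) = -1033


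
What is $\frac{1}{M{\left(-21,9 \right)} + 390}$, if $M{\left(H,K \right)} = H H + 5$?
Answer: $\frac{1}{836} \approx 0.0011962$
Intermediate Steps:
$M{\left(H,K \right)} = 5 + H^{2}$ ($M{\left(H,K \right)} = H^{2} + 5 = 5 + H^{2}$)
$\frac{1}{M{\left(-21,9 \right)} + 390} = \frac{1}{\left(5 + \left(-21\right)^{2}\right) + 390} = \frac{1}{\left(5 + 441\right) + 390} = \frac{1}{446 + 390} = \frac{1}{836}$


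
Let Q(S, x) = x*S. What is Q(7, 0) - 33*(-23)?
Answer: 759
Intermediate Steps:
Q(S, x) = S*x
Q(7, 0) - 33*(-23) = 7*0 - 33*(-23) = 0 + 759 = 759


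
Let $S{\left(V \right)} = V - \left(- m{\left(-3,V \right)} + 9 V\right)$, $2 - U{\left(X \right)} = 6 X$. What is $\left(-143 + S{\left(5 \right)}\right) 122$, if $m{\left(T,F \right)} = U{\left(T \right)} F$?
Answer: $-10126$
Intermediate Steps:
$U{\left(X \right)} = 2 - 6 X$
$m{\left(T,F \right)} = F \left(2 - 6 T\right)$ ($m{\left(T,F \right)} = \left(2 - 6 T\right) F = F \left(2 - 6 T\right)$)
$S{\left(V \right)} = 12 V$ ($S{\left(V \right)} = V - \left(9 V - 2 V \left(1 - -9\right)\right) = V - \left(9 V - 2 V \left(1 + 9\right)\right) = V - \left(9 V - 2 V 10\right) = V + \left(- 9 V + 20 V\right) = V + 11 V = 12 V$)
$\left(-143 + S{\left(5 \right)}\right) 122 = \left(-143 + 12 \cdot 5\right) 122 = \left(-143 + 60\right) 122 = \left(-83\right) 122 = -10126$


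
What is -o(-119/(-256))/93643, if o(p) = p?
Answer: -119/23972608 ≈ -4.9640e-6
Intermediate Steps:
-o(-119/(-256))/93643 = -(-119)/(-256)/93643 = -(-119)*(-1)/256*(1/93643) = -1*119/256*(1/93643) = -119/256*1/93643 = -119/23972608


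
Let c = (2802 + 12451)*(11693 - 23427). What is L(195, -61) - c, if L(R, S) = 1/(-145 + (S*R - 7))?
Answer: 2156156422993/12047 ≈ 1.7898e+8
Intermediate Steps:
L(R, S) = 1/(-152 + R*S) (L(R, S) = 1/(-145 + (R*S - 7)) = 1/(-145 + (-7 + R*S)) = 1/(-152 + R*S))
c = -178978702 (c = 15253*(-11734) = -178978702)
L(195, -61) - c = 1/(-152 + 195*(-61)) - 1*(-178978702) = 1/(-152 - 11895) + 178978702 = 1/(-12047) + 178978702 = -1/12047 + 178978702 = 2156156422993/12047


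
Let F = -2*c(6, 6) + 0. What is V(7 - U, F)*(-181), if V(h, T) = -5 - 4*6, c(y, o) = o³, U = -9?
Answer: 5249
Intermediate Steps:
F = -432 (F = -2*6³ + 0 = -2*216 + 0 = -432 + 0 = -432)
V(h, T) = -29 (V(h, T) = -5 - 24 = -29)
V(7 - U, F)*(-181) = -29*(-181) = 5249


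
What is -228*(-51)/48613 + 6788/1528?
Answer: 86938157/18570166 ≈ 4.6816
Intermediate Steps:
-228*(-51)/48613 + 6788/1528 = 11628*(1/48613) + 6788*(1/1528) = 11628/48613 + 1697/382 = 86938157/18570166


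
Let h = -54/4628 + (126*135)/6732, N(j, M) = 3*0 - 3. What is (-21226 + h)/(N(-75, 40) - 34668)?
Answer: 655984568/1071626127 ≈ 0.61214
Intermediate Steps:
N(j, M) = -3 (N(j, M) = 0 - 3 = -3)
h = 544158/216359 (h = -54*1/4628 + 17010*(1/6732) = -27/2314 + 945/374 = 544158/216359 ≈ 2.5151)
(-21226 + h)/(N(-75, 40) - 34668) = (-21226 + 544158/216359)/(-3 - 34668) = -4591891976/216359/(-34671) = -4591891976/216359*(-1/34671) = 655984568/1071626127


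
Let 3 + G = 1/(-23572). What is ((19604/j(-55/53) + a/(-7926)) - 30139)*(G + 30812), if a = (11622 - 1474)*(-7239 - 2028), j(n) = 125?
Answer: -2172594169754798027/3892326500 ≈ -5.5817e+8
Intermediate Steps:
a = -94041516 (a = 10148*(-9267) = -94041516)
G = -70717/23572 (G = -3 + 1/(-23572) = -3 - 1/23572 = -70717/23572 ≈ -3.0000)
((19604/j(-55/53) + a/(-7926)) - 30139)*(G + 30812) = ((19604/125 - 94041516/(-7926)) - 30139)*(-70717/23572 + 30812) = ((19604*(1/125) - 94041516*(-1/7926)) - 30139)*(726229747/23572) = ((19604/125 + 15673586/1321) - 30139)*(726229747/23572) = (1985095134/165125 - 30139)*(726229747/23572) = -2991607241/165125*726229747/23572 = -2172594169754798027/3892326500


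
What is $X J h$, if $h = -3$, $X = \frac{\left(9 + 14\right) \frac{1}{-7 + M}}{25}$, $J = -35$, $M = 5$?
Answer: $- \frac{483}{10} \approx -48.3$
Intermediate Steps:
$X = - \frac{23}{50}$ ($X = \frac{\left(9 + 14\right) \frac{1}{-7 + 5}}{25} = \frac{23}{-2} \cdot \frac{1}{25} = 23 \left(- \frac{1}{2}\right) \frac{1}{25} = \left(- \frac{23}{2}\right) \frac{1}{25} = - \frac{23}{50} \approx -0.46$)
$X J h = \left(- \frac{23}{50}\right) \left(-35\right) \left(-3\right) = \frac{161}{10} \left(-3\right) = - \frac{483}{10}$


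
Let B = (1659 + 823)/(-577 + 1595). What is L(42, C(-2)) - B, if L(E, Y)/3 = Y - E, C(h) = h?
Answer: -68429/509 ≈ -134.44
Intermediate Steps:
L(E, Y) = -3*E + 3*Y (L(E, Y) = 3*(Y - E) = -3*E + 3*Y)
B = 1241/509 (B = 2482/1018 = 2482*(1/1018) = 1241/509 ≈ 2.4381)
L(42, C(-2)) - B = (-3*42 + 3*(-2)) - 1*1241/509 = (-126 - 6) - 1241/509 = -132 - 1241/509 = -68429/509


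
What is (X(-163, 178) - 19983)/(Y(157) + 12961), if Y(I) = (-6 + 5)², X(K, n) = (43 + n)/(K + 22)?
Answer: -1408912/913821 ≈ -1.5418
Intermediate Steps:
X(K, n) = (43 + n)/(22 + K)
Y(I) = 1 (Y(I) = (-1)² = 1)
(X(-163, 178) - 19983)/(Y(157) + 12961) = ((43 + 178)/(22 - 163) - 19983)/(1 + 12961) = (221/(-141) - 19983)/12962 = (-1/141*221 - 19983)*(1/12962) = (-221/141 - 19983)*(1/12962) = -2817824/141*1/12962 = -1408912/913821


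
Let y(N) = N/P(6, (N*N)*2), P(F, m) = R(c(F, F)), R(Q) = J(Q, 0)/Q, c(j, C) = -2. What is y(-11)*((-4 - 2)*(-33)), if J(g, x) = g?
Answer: -2178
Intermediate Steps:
R(Q) = 1 (R(Q) = Q/Q = 1)
P(F, m) = 1
y(N) = N (y(N) = N/1 = N*1 = N)
y(-11)*((-4 - 2)*(-33)) = -11*(-4 - 2)*(-33) = -(-66)*(-33) = -11*198 = -2178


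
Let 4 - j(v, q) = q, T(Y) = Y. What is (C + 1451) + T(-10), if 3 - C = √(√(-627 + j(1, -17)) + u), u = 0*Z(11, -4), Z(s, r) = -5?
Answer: 1444 - 606^(¼)*√I ≈ 1440.5 - 3.5084*I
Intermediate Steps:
j(v, q) = 4 - q
u = 0 (u = 0*(-5) = 0)
C = 3 - 606^(¼)*√I (C = 3 - √(√(-627 + (4 - 1*(-17))) + 0) = 3 - √(√(-627 + (4 + 17)) + 0) = 3 - √(√(-627 + 21) + 0) = 3 - √(√(-606) + 0) = 3 - √(I*√606 + 0) = 3 - √(I*√606) = 3 - 606^(¼)*√I ≈ -0.50835 - 3.5084*I)
(C + 1451) + T(-10) = ((3 - 606^(¼)*√I) + 1451) - 10 = (1454 - 606^(¼)*√I) - 10 = 1444 - 606^(¼)*√I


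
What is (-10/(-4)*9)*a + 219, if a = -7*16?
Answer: -2301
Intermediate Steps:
a = -112
(-10/(-4)*9)*a + 219 = (-10/(-4)*9)*(-112) + 219 = (-10*(-¼)*9)*(-112) + 219 = ((5/2)*9)*(-112) + 219 = (45/2)*(-112) + 219 = -2520 + 219 = -2301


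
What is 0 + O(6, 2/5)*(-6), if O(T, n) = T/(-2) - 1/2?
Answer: 21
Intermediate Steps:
O(T, n) = -½ - T/2 (O(T, n) = T*(-½) - 1*½ = -T/2 - ½ = -½ - T/2)
0 + O(6, 2/5)*(-6) = 0 + (-½ - ½*6)*(-6) = 0 + (-½ - 3)*(-6) = 0 - 7/2*(-6) = 0 + 21 = 21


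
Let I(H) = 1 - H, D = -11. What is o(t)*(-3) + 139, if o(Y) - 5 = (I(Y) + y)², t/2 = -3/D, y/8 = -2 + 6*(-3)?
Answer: -9225071/121 ≈ -76240.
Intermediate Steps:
y = -160 (y = 8*(-2 + 6*(-3)) = 8*(-2 - 18) = 8*(-20) = -160)
t = 6/11 (t = 2*(-3/(-11)) = 2*(-3*(-1/11)) = 2*(3/11) = 6/11 ≈ 0.54545)
o(Y) = 5 + (-159 - Y)² (o(Y) = 5 + ((1 - Y) - 160)² = 5 + (-159 - Y)²)
o(t)*(-3) + 139 = (5 + (159 + 6/11)²)*(-3) + 139 = (5 + (1755/11)²)*(-3) + 139 = (5 + 3080025/121)*(-3) + 139 = (3080630/121)*(-3) + 139 = -9241890/121 + 139 = -9225071/121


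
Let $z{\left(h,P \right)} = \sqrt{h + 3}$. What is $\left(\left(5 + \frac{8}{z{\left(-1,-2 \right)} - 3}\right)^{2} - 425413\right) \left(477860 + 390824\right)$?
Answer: $- \frac{18107707555792}{49} - \frac{152888384 \sqrt{2}}{49} \approx -3.6955 \cdot 10^{11}$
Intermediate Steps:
$z{\left(h,P \right)} = \sqrt{3 + h}$
$\left(\left(5 + \frac{8}{z{\left(-1,-2 \right)} - 3}\right)^{2} - 425413\right) \left(477860 + 390824\right) = \left(\left(5 + \frac{8}{\sqrt{3 - 1} - 3}\right)^{2} - 425413\right) \left(477860 + 390824\right) = \left(\left(5 + \frac{8}{\sqrt{2} - 3}\right)^{2} - 425413\right) 868684 = \left(\left(5 + \frac{8}{-3 + \sqrt{2}}\right)^{2} - 425413\right) 868684 = \left(-425413 + \left(5 + \frac{8}{-3 + \sqrt{2}}\right)^{2}\right) 868684 = -369549466492 + 868684 \left(5 + \frac{8}{-3 + \sqrt{2}}\right)^{2}$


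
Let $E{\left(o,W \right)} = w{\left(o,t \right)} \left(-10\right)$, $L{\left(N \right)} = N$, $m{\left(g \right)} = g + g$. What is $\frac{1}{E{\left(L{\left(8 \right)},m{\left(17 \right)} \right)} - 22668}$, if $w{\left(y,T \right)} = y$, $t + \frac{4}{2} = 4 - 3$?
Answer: $- \frac{1}{22748} \approx -4.396 \cdot 10^{-5}$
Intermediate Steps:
$m{\left(g \right)} = 2 g$
$t = -1$ ($t = -2 + \left(4 - 3\right) = -2 + 1 = -1$)
$E{\left(o,W \right)} = - 10 o$ ($E{\left(o,W \right)} = o \left(-10\right) = - 10 o$)
$\frac{1}{E{\left(L{\left(8 \right)},m{\left(17 \right)} \right)} - 22668} = \frac{1}{\left(-10\right) 8 - 22668} = \frac{1}{-80 - 22668} = \frac{1}{-22748} = - \frac{1}{22748}$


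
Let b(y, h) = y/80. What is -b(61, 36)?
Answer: -61/80 ≈ -0.76250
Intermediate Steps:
b(y, h) = y/80 (b(y, h) = y*(1/80) = y/80)
-b(61, 36) = -61/80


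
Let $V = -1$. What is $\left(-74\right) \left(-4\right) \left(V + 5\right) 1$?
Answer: $1184$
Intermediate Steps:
$\left(-74\right) \left(-4\right) \left(V + 5\right) 1 = \left(-74\right) \left(-4\right) \left(-1 + 5\right) 1 = 296 \cdot 4 \cdot 1 = 296 \cdot 4 = 1184$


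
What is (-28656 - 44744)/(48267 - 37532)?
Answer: -14680/2147 ≈ -6.8374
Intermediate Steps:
(-28656 - 44744)/(48267 - 37532) = -73400/10735 = -73400*1/10735 = -14680/2147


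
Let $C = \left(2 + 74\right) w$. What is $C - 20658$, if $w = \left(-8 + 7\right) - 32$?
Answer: $-23166$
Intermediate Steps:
$w = -33$ ($w = -1 - 32 = -33$)
$C = -2508$ ($C = \left(2 + 74\right) \left(-33\right) = 76 \left(-33\right) = -2508$)
$C - 20658 = -2508 - 20658 = -23166$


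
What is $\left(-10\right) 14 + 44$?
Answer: $-96$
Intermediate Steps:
$\left(-10\right) 14 + 44 = -140 + 44 = -96$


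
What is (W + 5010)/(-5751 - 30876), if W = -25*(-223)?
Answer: -365/1263 ≈ -0.28899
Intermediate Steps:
W = 5575
(W + 5010)/(-5751 - 30876) = (5575 + 5010)/(-5751 - 30876) = 10585/(-36627) = 10585*(-1/36627) = -365/1263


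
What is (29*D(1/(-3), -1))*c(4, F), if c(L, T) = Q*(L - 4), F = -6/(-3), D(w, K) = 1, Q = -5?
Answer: 0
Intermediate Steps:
F = 2 (F = -6*(-⅓) = 2)
c(L, T) = 20 - 5*L (c(L, T) = -5*(L - 4) = -5*(-4 + L) = 20 - 5*L)
(29*D(1/(-3), -1))*c(4, F) = (29*1)*(20 - 5*4) = 29*(20 - 20) = 29*0 = 0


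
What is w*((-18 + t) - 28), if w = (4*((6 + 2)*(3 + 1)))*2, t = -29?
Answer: -19200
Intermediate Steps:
w = 256 (w = (4*(8*4))*2 = (4*32)*2 = 128*2 = 256)
w*((-18 + t) - 28) = 256*((-18 - 29) - 28) = 256*(-47 - 28) = 256*(-75) = -19200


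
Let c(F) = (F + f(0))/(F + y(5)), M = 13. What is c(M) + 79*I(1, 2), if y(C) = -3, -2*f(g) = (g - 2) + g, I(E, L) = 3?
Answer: 1192/5 ≈ 238.40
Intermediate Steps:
f(g) = 1 - g (f(g) = -((g - 2) + g)/2 = -((-2 + g) + g)/2 = -(-2 + 2*g)/2 = 1 - g)
c(F) = (1 + F)/(-3 + F) (c(F) = (F + (1 - 1*0))/(F - 3) = (F + (1 + 0))/(-3 + F) = (F + 1)/(-3 + F) = (1 + F)/(-3 + F))
c(M) + 79*I(1, 2) = (1 + 13)/(-3 + 13) + 79*3 = 14/10 + 237 = (⅒)*14 + 237 = 7/5 + 237 = 1192/5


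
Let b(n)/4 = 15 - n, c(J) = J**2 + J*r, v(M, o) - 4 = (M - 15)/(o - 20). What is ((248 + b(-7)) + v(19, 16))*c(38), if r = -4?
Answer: 437988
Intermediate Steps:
v(M, o) = 4 + (-15 + M)/(-20 + o) (v(M, o) = 4 + (M - 15)/(o - 20) = 4 + (-15 + M)/(-20 + o))
c(J) = J**2 - 4*J (c(J) = J**2 + J*(-4) = J**2 - 4*J)
b(n) = 60 - 4*n (b(n) = 4*(15 - n) = 60 - 4*n)
((248 + b(-7)) + v(19, 16))*c(38) = ((248 + (60 - 4*(-7))) + (-95 + 19 + 4*16)/(-20 + 16))*(38*(-4 + 38)) = ((248 + (60 + 28)) + (-95 + 19 + 64)/(-4))*(38*34) = ((248 + 88) - 1/4*(-12))*1292 = (336 + 3)*1292 = 339*1292 = 437988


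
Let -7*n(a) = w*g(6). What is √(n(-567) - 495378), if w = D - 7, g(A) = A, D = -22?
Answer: 4*I*√1517019/7 ≈ 703.81*I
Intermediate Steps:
w = -29 (w = -22 - 7 = -29)
n(a) = 174/7 (n(a) = -(-29)*6/7 = -⅐*(-174) = 174/7)
√(n(-567) - 495378) = √(174/7 - 495378) = √(-3467472/7) = 4*I*√1517019/7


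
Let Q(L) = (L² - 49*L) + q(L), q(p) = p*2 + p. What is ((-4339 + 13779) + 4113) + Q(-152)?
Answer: 43649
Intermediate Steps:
q(p) = 3*p (q(p) = 2*p + p = 3*p)
Q(L) = L² - 46*L (Q(L) = (L² - 49*L) + 3*L = L² - 46*L)
((-4339 + 13779) + 4113) + Q(-152) = ((-4339 + 13779) + 4113) - 152*(-46 - 152) = (9440 + 4113) - 152*(-198) = 13553 + 30096 = 43649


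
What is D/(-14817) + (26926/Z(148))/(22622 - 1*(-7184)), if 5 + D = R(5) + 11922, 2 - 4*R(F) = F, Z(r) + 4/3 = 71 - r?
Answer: -169326376577/207568685940 ≈ -0.81576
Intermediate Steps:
Z(r) = 209/3 - r (Z(r) = -4/3 + (71 - r) = 209/3 - r)
R(F) = 1/2 - F/4
D = 47665/4 (D = -5 + ((1/2 - 1/4*5) + 11922) = -5 + ((1/2 - 5/4) + 11922) = -5 + (-3/4 + 11922) = -5 + 47685/4 = 47665/4 ≈ 11916.)
D/(-14817) + (26926/Z(148))/(22622 - 1*(-7184)) = (47665/4)/(-14817) + (26926/(209/3 - 1*148))/(22622 - 1*(-7184)) = (47665/4)*(-1/14817) + (26926/(209/3 - 148))/(22622 + 7184) = -47665/59268 + (26926/(-235/3))/29806 = -47665/59268 + (26926*(-3/235))*(1/29806) = -47665/59268 - 80778/235*1/29806 = -47665/59268 - 40389/3502205 = -169326376577/207568685940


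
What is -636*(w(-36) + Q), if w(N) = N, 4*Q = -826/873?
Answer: 6706514/291 ≈ 23046.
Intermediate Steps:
Q = -413/1746 (Q = (-826/873)/4 = (-826*1/873)/4 = (¼)*(-826/873) = -413/1746 ≈ -0.23654)
-636*(w(-36) + Q) = -636*(-36 - 413/1746) = -636*(-63269/1746) = 6706514/291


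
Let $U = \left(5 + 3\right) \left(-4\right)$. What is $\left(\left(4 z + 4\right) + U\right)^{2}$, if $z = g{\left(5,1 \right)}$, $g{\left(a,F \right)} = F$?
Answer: $576$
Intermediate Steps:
$z = 1$
$U = -32$ ($U = 8 \left(-4\right) = -32$)
$\left(\left(4 z + 4\right) + U\right)^{2} = \left(\left(4 \cdot 1 + 4\right) - 32\right)^{2} = \left(\left(4 + 4\right) - 32\right)^{2} = \left(8 - 32\right)^{2} = \left(-24\right)^{2} = 576$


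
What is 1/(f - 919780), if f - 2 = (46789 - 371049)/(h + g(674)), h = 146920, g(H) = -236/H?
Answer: -24755961/22770042934468 ≈ -1.0872e-6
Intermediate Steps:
f = -5125888/24755961 (f = 2 + (46789 - 371049)/(146920 - 236/674) = 2 - 324260/(146920 - 236*1/674) = 2 - 324260/(146920 - 118/337) = 2 - 324260/49511922/337 = 2 - 324260*337/49511922 = 2 - 54637810/24755961 = -5125888/24755961 ≈ -0.20706)
1/(f - 919780) = 1/(-5125888/24755961 - 919780) = 1/(-22770042934468/24755961) = -24755961/22770042934468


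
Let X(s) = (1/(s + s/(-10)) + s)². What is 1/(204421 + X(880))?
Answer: 627264/613980569665 ≈ 1.0216e-6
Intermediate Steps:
X(s) = (s + 10/(9*s))² (X(s) = (1/(s + s*(-⅒)) + s)² = (1/(s - s/10) + s)² = (1/(9*s/10) + s)² = (10/(9*s) + s)² = (s + 10/(9*s))²)
1/(204421 + X(880)) = 1/(204421 + (1/81)*(10 + 9*880²)²/880²) = 1/(204421 + (1/81)*(1/774400)*(10 + 9*774400)²) = 1/(204421 + (1/81)*(1/774400)*(10 + 6969600)²) = 1/(204421 + (1/81)*(1/774400)*6969610²) = 1/(204421 + (1/81)*(1/774400)*48575463552100) = 1/(204421 + 485754635521/627264) = 1/(613980569665/627264) = 627264/613980569665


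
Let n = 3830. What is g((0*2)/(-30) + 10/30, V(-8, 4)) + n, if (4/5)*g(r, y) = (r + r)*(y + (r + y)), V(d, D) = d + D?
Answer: 68825/18 ≈ 3823.6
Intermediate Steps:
V(d, D) = D + d
g(r, y) = 5*r*(r + 2*y)/2 (g(r, y) = 5*((r + r)*(y + (r + y)))/4 = 5*((2*r)*(r + 2*y))/4 = 5*(2*r*(r + 2*y))/4 = 5*r*(r + 2*y)/2)
g((0*2)/(-30) + 10/30, V(-8, 4)) + n = 5*((0*2)/(-30) + 10/30)*(((0*2)/(-30) + 10/30) + 2*(4 - 8))/2 + 3830 = 5*(0*(-1/30) + 10*(1/30))*((0*(-1/30) + 10*(1/30)) + 2*(-4))/2 + 3830 = 5*(0 + ⅓)*((0 + ⅓) - 8)/2 + 3830 = (5/2)*(⅓)*(⅓ - 8) + 3830 = (5/2)*(⅓)*(-23/3) + 3830 = -115/18 + 3830 = 68825/18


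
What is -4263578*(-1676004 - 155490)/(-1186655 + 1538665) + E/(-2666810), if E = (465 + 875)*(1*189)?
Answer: 1041218294755697016/46937189405 ≈ 2.2183e+7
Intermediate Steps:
E = 253260 (E = 1340*189 = 253260)
-4263578*(-1676004 - 155490)/(-1186655 + 1538665) + E/(-2666810) = -4263578*(-1676004 - 155490)/(-1186655 + 1538665) + 253260/(-2666810) = -4263578/(352010/(-1831494)) + 253260*(-1/2666810) = -4263578/(352010*(-1/1831494)) - 25326/266681 = -4263578/(-176005/915747) - 25326/266681 = -4263578*(-915747/176005) - 25326/266681 = 3904358762766/176005 - 25326/266681 = 1041218294755697016/46937189405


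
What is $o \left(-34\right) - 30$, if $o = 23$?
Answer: $-812$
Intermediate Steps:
$o \left(-34\right) - 30 = 23 \left(-34\right) - 30 = -782 - 30 = -812$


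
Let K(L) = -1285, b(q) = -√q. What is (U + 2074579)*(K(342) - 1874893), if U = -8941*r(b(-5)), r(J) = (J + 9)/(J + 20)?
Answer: -314653966226596/81 - 184523982478*I*√5/405 ≈ -3.8846e+12 - 1.0188e+9*I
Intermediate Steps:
r(J) = (9 + J)/(20 + J)
U = -8941*(9 - I*√5)/(20 - I*√5) (U = -8941*(9 - √(-5))/(20 - √(-5)) = -8941*(9 - I*√5)/(20 - I*√5) ≈ -4084.2 + 543.01*I)
(U + 2074579)*(K(342) - 1874893) = ((-330817/81 + 98351*I*√5/405) + 2074579)*(-1285 - 1874893) = (167710082/81 + 98351*I*√5/405)*(-1876178) = -314653966226596/81 - 184523982478*I*√5/405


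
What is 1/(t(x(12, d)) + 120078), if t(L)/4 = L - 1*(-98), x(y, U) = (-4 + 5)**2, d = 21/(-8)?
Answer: 1/120474 ≈ 8.3005e-6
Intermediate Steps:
d = -21/8 (d = 21*(-1/8) = -21/8 ≈ -2.6250)
x(y, U) = 1 (x(y, U) = 1**2 = 1)
t(L) = 392 + 4*L (t(L) = 4*(L - 1*(-98)) = 4*(L + 98) = 4*(98 + L) = 392 + 4*L)
1/(t(x(12, d)) + 120078) = 1/((392 + 4*1) + 120078) = 1/((392 + 4) + 120078) = 1/(396 + 120078) = 1/120474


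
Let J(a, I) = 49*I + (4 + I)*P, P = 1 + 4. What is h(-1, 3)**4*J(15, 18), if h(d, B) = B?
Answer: 80352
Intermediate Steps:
P = 5
J(a, I) = 20 + 54*I (J(a, I) = 49*I + (4 + I)*5 = 49*I + (20 + 5*I) = 20 + 54*I)
h(-1, 3)**4*J(15, 18) = 3**4*(20 + 54*18) = 81*(20 + 972) = 81*992 = 80352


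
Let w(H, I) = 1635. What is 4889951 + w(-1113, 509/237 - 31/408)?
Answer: 4891586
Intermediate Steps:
4889951 + w(-1113, 509/237 - 31/408) = 4889951 + 1635 = 4891586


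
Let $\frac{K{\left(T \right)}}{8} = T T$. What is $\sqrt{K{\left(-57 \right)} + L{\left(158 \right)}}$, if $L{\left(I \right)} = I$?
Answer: $5 \sqrt{1046} \approx 161.71$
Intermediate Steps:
$K{\left(T \right)} = 8 T^{2}$ ($K{\left(T \right)} = 8 T T = 8 T^{2}$)
$\sqrt{K{\left(-57 \right)} + L{\left(158 \right)}} = \sqrt{8 \left(-57\right)^{2} + 158} = \sqrt{8 \cdot 3249 + 158} = \sqrt{25992 + 158} = \sqrt{26150} = 5 \sqrt{1046}$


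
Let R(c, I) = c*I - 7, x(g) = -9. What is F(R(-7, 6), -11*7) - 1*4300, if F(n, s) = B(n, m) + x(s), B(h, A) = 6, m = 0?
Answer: -4303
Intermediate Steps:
R(c, I) = -7 + I*c (R(c, I) = I*c - 7 = -7 + I*c)
F(n, s) = -3 (F(n, s) = 6 - 9 = -3)
F(R(-7, 6), -11*7) - 1*4300 = -3 - 1*4300 = -3 - 4300 = -4303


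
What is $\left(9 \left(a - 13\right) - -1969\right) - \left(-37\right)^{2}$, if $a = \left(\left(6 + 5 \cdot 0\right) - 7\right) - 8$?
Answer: $402$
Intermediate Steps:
$a = -9$ ($a = \left(\left(6 + 0\right) - 7\right) - 8 = \left(6 - 7\right) - 8 = -1 - 8 = -9$)
$\left(9 \left(a - 13\right) - -1969\right) - \left(-37\right)^{2} = \left(9 \left(-9 - 13\right) - -1969\right) - \left(-37\right)^{2} = \left(9 \left(-22\right) + 1969\right) - 1369 = \left(-198 + 1969\right) - 1369 = 1771 - 1369 = 402$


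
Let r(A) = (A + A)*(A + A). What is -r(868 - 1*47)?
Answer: -2696164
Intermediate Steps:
r(A) = 4*A² (r(A) = (2*A)*(2*A) = 4*A²)
-r(868 - 1*47) = -4*(868 - 1*47)² = -4*(868 - 47)² = -4*821² = -4*674041 = -1*2696164 = -2696164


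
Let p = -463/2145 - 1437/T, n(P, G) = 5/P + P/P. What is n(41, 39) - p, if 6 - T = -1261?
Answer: 275443316/111426315 ≈ 2.4720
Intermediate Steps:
T = 1267 (T = 6 - 1*(-1261) = 6 + 1261 = 1267)
n(P, G) = 1 + 5/P (n(P, G) = 5/P + 1 = 1 + 5/P)
p = -3668986/2717715 (p = -463/2145 - 1437/1267 = -3668986/2717715 ≈ -1.3500)
n(41, 39) - p = (5 + 41)/41 - 1*(-3668986/2717715) = (1/41)*46 + 3668986/2717715 = 46/41 + 3668986/2717715 = 275443316/111426315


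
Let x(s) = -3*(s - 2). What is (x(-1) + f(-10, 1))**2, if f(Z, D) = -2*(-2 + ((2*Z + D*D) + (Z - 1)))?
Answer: 5329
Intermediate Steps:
x(s) = 6 - 3*s (x(s) = -3*(-2 + s) = 6 - 3*s)
f(Z, D) = 6 - 6*Z - 2*D**2 (f(Z, D) = -2*(-2 + ((2*Z + D**2) + (-1 + Z))) = -2*(-2 + ((D**2 + 2*Z) + (-1 + Z))) = -2*(-2 + (-1 + D**2 + 3*Z)) = -2*(-3 + D**2 + 3*Z) = 6 - 6*Z - 2*D**2)
(x(-1) + f(-10, 1))**2 = ((6 - 3*(-1)) + (6 - 6*(-10) - 2*1**2))**2 = ((6 + 3) + (6 + 60 - 2*1))**2 = (9 + (6 + 60 - 2))**2 = (9 + 64)**2 = 73**2 = 5329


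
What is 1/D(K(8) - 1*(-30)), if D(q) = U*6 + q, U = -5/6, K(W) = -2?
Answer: 1/23 ≈ 0.043478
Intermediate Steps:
U = -⅚ (U = -5*⅙ = -⅚ ≈ -0.83333)
D(q) = -5 + q (D(q) = -⅚*6 + q = -5 + q)
1/D(K(8) - 1*(-30)) = 1/(-5 + (-2 - 1*(-30))) = 1/(-5 + (-2 + 30)) = 1/(-5 + 28) = 1/23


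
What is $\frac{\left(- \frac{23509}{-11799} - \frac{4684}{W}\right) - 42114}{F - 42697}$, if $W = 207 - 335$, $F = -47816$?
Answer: $\frac{15886329835}{34174812384} \approx 0.46485$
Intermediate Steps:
$W = -128$
$\frac{\left(- \frac{23509}{-11799} - \frac{4684}{W}\right) - 42114}{F - 42697} = \frac{\left(- \frac{23509}{-11799} - \frac{4684}{-128}\right) - 42114}{-47816 - 42697} = \frac{\left(\left(-23509\right) \left(- \frac{1}{11799}\right) - - \frac{1171}{32}\right) - 42114}{-90513} = \left(\left(\frac{23509}{11799} + \frac{1171}{32}\right) - 42114\right) \left(- \frac{1}{90513}\right) = \left(\frac{14568917}{377568} - 42114\right) \left(- \frac{1}{90513}\right) = \left(- \frac{15886329835}{377568}\right) \left(- \frac{1}{90513}\right) = \frac{15886329835}{34174812384}$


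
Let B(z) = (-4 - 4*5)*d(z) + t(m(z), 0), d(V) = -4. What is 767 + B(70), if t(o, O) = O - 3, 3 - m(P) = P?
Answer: 860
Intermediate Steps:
m(P) = 3 - P
t(o, O) = -3 + O
B(z) = 93 (B(z) = (-4 - 4*5)*(-4) + (-3 + 0) = (-4 - 20)*(-4) - 3 = -24*(-4) - 3 = 96 - 3 = 93)
767 + B(70) = 767 + 93 = 860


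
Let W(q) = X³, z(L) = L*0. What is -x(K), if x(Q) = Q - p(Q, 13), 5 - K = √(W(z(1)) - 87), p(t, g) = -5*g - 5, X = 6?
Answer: -75 + √129 ≈ -63.642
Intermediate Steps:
p(t, g) = -5 - 5*g
z(L) = 0
W(q) = 216 (W(q) = 6³ = 216)
K = 5 - √129 (K = 5 - √(216 - 87) = 5 - √129 ≈ -6.3578)
x(Q) = 70 + Q (x(Q) = Q - (-5 - 5*13) = Q - (-5 - 65) = Q - 1*(-70) = Q + 70 = 70 + Q)
-x(K) = -(70 + (5 - √129)) = -(75 - √129) = -75 + √129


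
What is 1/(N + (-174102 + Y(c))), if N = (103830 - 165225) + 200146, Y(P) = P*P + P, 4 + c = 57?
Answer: -1/32489 ≈ -3.0780e-5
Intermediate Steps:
c = 53 (c = -4 + 57 = 53)
Y(P) = P + P**2 (Y(P) = P**2 + P = P + P**2)
N = 138751 (N = -61395 + 200146 = 138751)
1/(N + (-174102 + Y(c))) = 1/(138751 + (-174102 + 53*(1 + 53))) = 1/(138751 + (-174102 + 53*54)) = 1/(138751 + (-174102 + 2862)) = 1/(138751 - 171240) = 1/(-32489) = -1/32489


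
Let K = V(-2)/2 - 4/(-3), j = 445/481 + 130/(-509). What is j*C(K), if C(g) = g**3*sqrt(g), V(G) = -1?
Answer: 20496875*sqrt(30)/317298384 ≈ 0.35382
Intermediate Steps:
j = 163975/244829 (j = 445*(1/481) + 130*(-1/509) = 445/481 - 130/509 = 163975/244829 ≈ 0.66975)
K = 5/6 (K = -1/2 - 4/(-3) = -1*1/2 - 4*(-1/3) = -1/2 + 4/3 = 5/6 ≈ 0.83333)
C(g) = g**(7/2)
j*C(K) = 163975*(5/6)**(7/2)/244829 = 163975*(125*sqrt(30)/1296)/244829 = 20496875*sqrt(30)/317298384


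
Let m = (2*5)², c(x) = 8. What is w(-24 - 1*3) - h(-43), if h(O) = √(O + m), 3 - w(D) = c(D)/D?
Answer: 89/27 - √57 ≈ -4.2535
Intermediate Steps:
w(D) = 3 - 8/D
m = 100 (m = 10² = 100)
h(O) = √(100 + O) (h(O) = √(O + 100) = √(100 + O))
w(-24 - 1*3) - h(-43) = (3 - 8/(-24 - 1*3)) - √(100 - 43) = (3 - 8/(-24 - 3)) - √57 = (3 - 8/(-27)) - √57 = (3 - 8*(-1/27)) - √57 = (3 + 8/27) - √57 = 89/27 - √57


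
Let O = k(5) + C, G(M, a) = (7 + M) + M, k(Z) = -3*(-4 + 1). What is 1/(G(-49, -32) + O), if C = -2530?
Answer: -1/2612 ≈ -0.00038285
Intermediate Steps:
k(Z) = 9 (k(Z) = -3*(-3) = 9)
G(M, a) = 7 + 2*M
O = -2521 (O = 9 - 2530 = -2521)
1/(G(-49, -32) + O) = 1/((7 + 2*(-49)) - 2521) = 1/((7 - 98) - 2521) = 1/(-91 - 2521) = 1/(-2612) = -1/2612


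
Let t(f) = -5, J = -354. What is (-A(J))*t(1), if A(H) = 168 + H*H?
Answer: 627420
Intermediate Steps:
A(H) = 168 + H**2
(-A(J))*t(1) = -(168 + (-354)**2)*(-5) = -(168 + 125316)*(-5) = -1*125484*(-5) = -125484*(-5) = 627420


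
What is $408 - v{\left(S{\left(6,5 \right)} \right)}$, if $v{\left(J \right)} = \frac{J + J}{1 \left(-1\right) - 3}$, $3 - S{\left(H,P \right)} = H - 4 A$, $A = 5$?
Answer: $\frac{833}{2} \approx 416.5$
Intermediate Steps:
$S{\left(H,P \right)} = 23 - H$ ($S{\left(H,P \right)} = 3 - \left(H - 20\right) = 3 - \left(-20 + H\right) = 23 - H$)
$v{\left(J \right)} = - \frac{J}{2}$ ($v{\left(J \right)} = \frac{2 J}{-1 - 3} = \frac{2 J}{-4} = 2 J \left(- \frac{1}{4}\right) = - \frac{J}{2}$)
$408 - v{\left(S{\left(6,5 \right)} \right)} = 408 - - \frac{23 - 6}{2} = 408 - \left(- \frac{1}{2}\right) 17 = 408 - - \frac{17}{2} = 408 + \frac{17}{2} = \frac{833}{2}$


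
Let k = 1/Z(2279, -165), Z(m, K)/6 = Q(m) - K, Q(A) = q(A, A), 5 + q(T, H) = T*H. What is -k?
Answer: -1/31164006 ≈ -3.2088e-8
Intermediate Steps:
q(T, H) = -5 + H*T (q(T, H) = -5 + T*H = -5 + H*T)
Q(A) = -5 + A² (Q(A) = -5 + A*A = -5 + A²)
Z(m, K) = -30 - 6*K + 6*m² (Z(m, K) = 6*((-5 + m²) - K) = 6*(-5 + m² - K) = -30 - 6*K + 6*m²)
k = 1/31164006 (k = 1/(-30 - 6*(-165) + 6*2279²) = 1/(-30 + 990 + 6*5193841) = 1/(-30 + 990 + 31163046) = 1/31164006 ≈ 3.2088e-8)
-k = -1*1/31164006 = -1/31164006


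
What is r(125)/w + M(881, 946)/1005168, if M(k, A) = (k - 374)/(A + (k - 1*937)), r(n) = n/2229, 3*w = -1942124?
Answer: 51647926077/107575453020674720 ≈ 4.8011e-7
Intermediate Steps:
w = -1942124/3 (w = (⅓)*(-1942124) = -1942124/3 ≈ -6.4738e+5)
r(n) = n/2229 (r(n) = n*(1/2229) = n/2229)
M(k, A) = (-374 + k)/(-937 + A + k) (M(k, A) = (-374 + k)/(A + (k - 937)) = (-374 + k)/(A + (-937 + k)) = (-374 + k)/(-937 + A + k))
r(125)/w + M(881, 946)/1005168 = ((1/2229)*125)/(-1942124/3) + ((-374 + 881)/(-937 + 946 + 881))/1005168 = (125/2229)*(-3/1942124) + (507/890)*(1/1005168) = -125/1442998132 + ((1/890)*507)*(1/1005168) = -125/1442998132 + (507/890)*(1/1005168) = -125/1442998132 + 169/298199840 = 51647926077/107575453020674720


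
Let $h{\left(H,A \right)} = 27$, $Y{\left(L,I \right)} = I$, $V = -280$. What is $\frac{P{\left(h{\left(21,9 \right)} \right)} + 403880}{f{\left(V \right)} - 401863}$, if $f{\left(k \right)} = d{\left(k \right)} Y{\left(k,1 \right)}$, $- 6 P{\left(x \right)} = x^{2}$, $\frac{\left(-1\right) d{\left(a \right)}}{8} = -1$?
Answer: $- \frac{807517}{803710} \approx -1.0047$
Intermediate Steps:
$d{\left(a \right)} = 8$ ($d{\left(a \right)} = \left(-8\right) \left(-1\right) = 8$)
$P{\left(x \right)} = - \frac{x^{2}}{6}$
$f{\left(k \right)} = 8$ ($f{\left(k \right)} = 8 \cdot 1 = 8$)
$\frac{P{\left(h{\left(21,9 \right)} \right)} + 403880}{f{\left(V \right)} - 401863} = \frac{- \frac{27^{2}}{6} + 403880}{8 - 401863} = \frac{\left(- \frac{1}{6}\right) 729 + 403880}{-401855} = \left(- \frac{243}{2} + 403880\right) \left(- \frac{1}{401855}\right) = \frac{807517}{2} \left(- \frac{1}{401855}\right) = - \frac{807517}{803710}$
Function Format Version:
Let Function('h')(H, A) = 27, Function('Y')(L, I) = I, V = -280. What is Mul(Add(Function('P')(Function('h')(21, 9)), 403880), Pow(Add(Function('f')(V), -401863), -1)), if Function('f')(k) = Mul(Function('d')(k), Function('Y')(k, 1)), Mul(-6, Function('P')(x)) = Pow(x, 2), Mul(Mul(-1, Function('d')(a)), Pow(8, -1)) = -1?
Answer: Rational(-807517, 803710) ≈ -1.0047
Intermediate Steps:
Function('d')(a) = 8 (Function('d')(a) = Mul(-8, -1) = 8)
Function('P')(x) = Mul(Rational(-1, 6), Pow(x, 2))
Function('f')(k) = 8 (Function('f')(k) = Mul(8, 1) = 8)
Mul(Add(Function('P')(Function('h')(21, 9)), 403880), Pow(Add(Function('f')(V), -401863), -1)) = Mul(Add(Mul(Rational(-1, 6), Pow(27, 2)), 403880), Pow(Add(8, -401863), -1)) = Mul(Add(Mul(Rational(-1, 6), 729), 403880), Pow(-401855, -1)) = Mul(Add(Rational(-243, 2), 403880), Rational(-1, 401855)) = Mul(Rational(807517, 2), Rational(-1, 401855)) = Rational(-807517, 803710)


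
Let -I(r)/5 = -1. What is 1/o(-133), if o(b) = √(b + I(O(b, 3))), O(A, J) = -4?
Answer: -I*√2/16 ≈ -0.088388*I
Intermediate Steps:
I(r) = 5 (I(r) = -5*(-1) = 5)
o(b) = √(5 + b) (o(b) = √(b + 5) = √(5 + b))
1/o(-133) = 1/(√(5 - 133)) = 1/(√(-128)) = 1/(8*I*√2) = -I*√2/16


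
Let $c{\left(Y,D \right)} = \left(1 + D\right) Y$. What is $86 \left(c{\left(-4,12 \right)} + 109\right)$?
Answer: $4902$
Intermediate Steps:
$c{\left(Y,D \right)} = Y \left(1 + D\right)$
$86 \left(c{\left(-4,12 \right)} + 109\right) = 86 \left(- 4 \left(1 + 12\right) + 109\right) = 86 \left(\left(-4\right) 13 + 109\right) = 86 \left(-52 + 109\right) = 86 \cdot 57 = 4902$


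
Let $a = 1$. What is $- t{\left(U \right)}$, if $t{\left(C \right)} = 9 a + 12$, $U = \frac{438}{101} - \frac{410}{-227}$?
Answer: $-21$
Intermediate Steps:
$U = \frac{140836}{22927}$ ($U = 438 \cdot \frac{1}{101} - - \frac{410}{227} = \frac{438}{101} + \frac{410}{227} = \frac{140836}{22927} \approx 6.1428$)
$t{\left(C \right)} = 21$ ($t{\left(C \right)} = 9 \cdot 1 + 12 = 9 + 12 = 21$)
$- t{\left(U \right)} = \left(-1\right) 21 = -21$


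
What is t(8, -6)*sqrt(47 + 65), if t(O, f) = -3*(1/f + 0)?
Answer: 2*sqrt(7) ≈ 5.2915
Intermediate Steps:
t(O, f) = -3/f
t(8, -6)*sqrt(47 + 65) = (-3/(-6))*sqrt(47 + 65) = (-3*(-1/6))*sqrt(112) = (4*sqrt(7))/2 = 2*sqrt(7)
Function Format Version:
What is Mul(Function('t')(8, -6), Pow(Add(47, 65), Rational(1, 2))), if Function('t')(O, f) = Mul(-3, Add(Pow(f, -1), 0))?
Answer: Mul(2, Pow(7, Rational(1, 2))) ≈ 5.2915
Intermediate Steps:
Function('t')(O, f) = Mul(-3, Pow(f, -1))
Mul(Function('t')(8, -6), Pow(Add(47, 65), Rational(1, 2))) = Mul(Mul(-3, Pow(-6, -1)), Pow(Add(47, 65), Rational(1, 2))) = Mul(Mul(-3, Rational(-1, 6)), Pow(112, Rational(1, 2))) = Mul(Rational(1, 2), Mul(4, Pow(7, Rational(1, 2)))) = Mul(2, Pow(7, Rational(1, 2)))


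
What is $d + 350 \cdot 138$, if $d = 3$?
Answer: $48303$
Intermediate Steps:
$d + 350 \cdot 138 = 3 + 350 \cdot 138 = 3 + 48300 = 48303$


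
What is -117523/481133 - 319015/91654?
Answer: -164260097037/44097763982 ≈ -3.7249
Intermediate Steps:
-117523/481133 - 319015/91654 = -164260097037/44097763982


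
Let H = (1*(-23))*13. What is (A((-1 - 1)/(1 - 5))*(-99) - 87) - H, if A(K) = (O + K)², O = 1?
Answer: -43/4 ≈ -10.750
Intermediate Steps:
A(K) = (1 + K)²
H = -299 (H = -23*13 = -299)
(A((-1 - 1)/(1 - 5))*(-99) - 87) - H = ((1 + (-1 - 1)/(1 - 5))²*(-99) - 87) - 1*(-299) = ((1 - 2/(-4))²*(-99) - 87) + 299 = ((1 - 2*(-¼))²*(-99) - 87) + 299 = ((1 + ½)²*(-99) - 87) + 299 = ((3/2)²*(-99) - 87) + 299 = ((9/4)*(-99) - 87) + 299 = (-891/4 - 87) + 299 = -1239/4 + 299 = -43/4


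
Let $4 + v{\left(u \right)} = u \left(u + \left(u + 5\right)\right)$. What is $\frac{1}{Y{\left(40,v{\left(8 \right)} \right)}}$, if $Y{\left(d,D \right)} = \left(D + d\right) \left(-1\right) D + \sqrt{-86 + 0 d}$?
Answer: $- \frac{16728}{559652011} - \frac{i \sqrt{86}}{1119304022} \approx -2.989 \cdot 10^{-5} - 8.2852 \cdot 10^{-9} i$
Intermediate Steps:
$v{\left(u \right)} = -4 + u \left(5 + 2 u\right)$ ($v{\left(u \right)} = -4 + u \left(u + \left(u + 5\right)\right) = -4 + u \left(u + \left(5 + u\right)\right) = -4 + u \left(5 + 2 u\right)$)
$Y{\left(d,D \right)} = i \sqrt{86} + D \left(- D - d\right)$ ($Y{\left(d,D \right)} = \left(- D - d\right) D + \sqrt{-86 + 0} = D \left(- D - d\right) + \sqrt{-86} = D \left(- D - d\right) + i \sqrt{86} = i \sqrt{86} + D \left(- D - d\right)$)
$\frac{1}{Y{\left(40,v{\left(8 \right)} \right)}} = \frac{1}{- \left(-4 + 2 \cdot 8^{2} + 5 \cdot 8\right)^{2} + i \sqrt{86} - \left(-4 + 2 \cdot 8^{2} + 5 \cdot 8\right) 40} = \frac{1}{- \left(-4 + 2 \cdot 64 + 40\right)^{2} + i \sqrt{86} - \left(-4 + 2 \cdot 64 + 40\right) 40} = \frac{1}{- \left(-4 + 128 + 40\right)^{2} + i \sqrt{86} - \left(-4 + 128 + 40\right) 40} = \frac{1}{- 164^{2} + i \sqrt{86} - 164 \cdot 40} = \frac{1}{\left(-1\right) 26896 + i \sqrt{86} - 6560} = \frac{1}{-26896 + i \sqrt{86} - 6560} = \frac{1}{-33456 + i \sqrt{86}}$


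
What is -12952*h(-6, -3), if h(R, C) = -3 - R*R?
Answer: 505128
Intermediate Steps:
h(R, C) = -3 - R²
-12952*h(-6, -3) = -12952*(-3 - 1*(-6)²) = -12952*(-3 - 1*36) = -12952*(-3 - 36) = -12952*(-39) = 505128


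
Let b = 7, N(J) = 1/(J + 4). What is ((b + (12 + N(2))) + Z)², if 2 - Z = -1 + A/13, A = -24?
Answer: 3508129/6084 ≈ 576.62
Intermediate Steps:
N(J) = 1/(4 + J)
Z = 63/13 (Z = 2 - (-1 - 24/13) = 2 - 1*(-37/13) = 2 + 37/13 = 63/13 ≈ 4.8462)
((b + (12 + N(2))) + Z)² = ((7 + (12 + 1/(4 + 2))) + 63/13)² = ((7 + (12 + 1/6)) + 63/13)² = ((7 + (12 + ⅙)) + 63/13)² = ((7 + 73/6) + 63/13)² = (115/6 + 63/13)² = (1873/78)² = 3508129/6084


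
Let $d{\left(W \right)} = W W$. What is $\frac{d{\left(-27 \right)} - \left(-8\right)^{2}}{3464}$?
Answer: $\frac{665}{3464} \approx 0.19197$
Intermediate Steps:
$d{\left(W \right)} = W^{2}$
$\frac{d{\left(-27 \right)} - \left(-8\right)^{2}}{3464} = \frac{\left(-27\right)^{2} - \left(-8\right)^{2}}{3464} = \left(729 - 64\right) \frac{1}{3464} = 665 \cdot \frac{1}{3464} = \frac{665}{3464}$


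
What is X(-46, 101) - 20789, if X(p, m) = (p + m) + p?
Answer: -20780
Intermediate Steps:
X(p, m) = m + 2*p (X(p, m) = (m + p) + p = m + 2*p)
X(-46, 101) - 20789 = (101 + 2*(-46)) - 20789 = (101 - 92) - 20789 = 9 - 20789 = -20780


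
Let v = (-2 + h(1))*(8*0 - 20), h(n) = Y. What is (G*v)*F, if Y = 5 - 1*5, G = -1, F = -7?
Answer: 280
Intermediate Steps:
Y = 0 (Y = 5 - 5 = 0)
h(n) = 0
v = 40 (v = (-2 + 0)*(8*0 - 20) = -2*(0 - 20) = -2*(-20) = 40)
(G*v)*F = -1*40*(-7) = -40*(-7) = 280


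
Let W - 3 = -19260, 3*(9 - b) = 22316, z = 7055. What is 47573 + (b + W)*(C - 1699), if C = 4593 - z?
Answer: 111090793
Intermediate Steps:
b = -22289/3 (b = 9 - ⅓*22316 = 9 - 22316/3 = -22289/3 ≈ -7429.7)
C = -2462 (C = 4593 - 1*7055 = 4593 - 7055 = -2462)
W = -19257 (W = 3 - 19260 = -19257)
47573 + (b + W)*(C - 1699) = 47573 + (-22289/3 - 19257)*(-2462 - 1699) = 47573 - 80060/3*(-4161) = 47573 + 111043220 = 111090793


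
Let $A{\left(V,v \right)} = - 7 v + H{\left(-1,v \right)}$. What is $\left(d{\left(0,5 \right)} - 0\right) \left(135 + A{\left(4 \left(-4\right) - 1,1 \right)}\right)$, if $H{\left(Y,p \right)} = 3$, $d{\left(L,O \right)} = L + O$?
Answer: $655$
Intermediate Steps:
$A{\left(V,v \right)} = 3 - 7 v$ ($A{\left(V,v \right)} = - 7 v + 3 = 3 - 7 v$)
$\left(d{\left(0,5 \right)} - 0\right) \left(135 + A{\left(4 \left(-4\right) - 1,1 \right)}\right) = \left(\left(0 + 5\right) - 0\right) \left(135 + \left(3 - 7\right)\right) = \left(5 + 0\right) \left(135 + \left(3 - 7\right)\right) = 5 \left(135 - 4\right) = 5 \cdot 131 = 655$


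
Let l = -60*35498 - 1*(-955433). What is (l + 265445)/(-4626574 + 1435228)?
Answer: 454501/1595673 ≈ 0.28483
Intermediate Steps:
l = -1174447 (l = -2129880 + 955433 = -1174447)
(l + 265445)/(-4626574 + 1435228) = (-1174447 + 265445)/(-4626574 + 1435228) = -909002/(-3191346) = -909002*(-1/3191346) = 454501/1595673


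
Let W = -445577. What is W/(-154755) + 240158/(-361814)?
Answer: 62025172694/27996262785 ≈ 2.2155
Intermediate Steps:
W/(-154755) + 240158/(-361814) = -445577/(-154755) + 240158/(-361814) = -445577*(-1/154755) + 240158*(-1/361814) = 445577/154755 - 120079/180907 = 62025172694/27996262785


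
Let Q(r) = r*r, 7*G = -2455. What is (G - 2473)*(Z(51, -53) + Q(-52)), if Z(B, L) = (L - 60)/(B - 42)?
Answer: -478791818/63 ≈ -7.5999e+6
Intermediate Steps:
G = -2455/7 (G = (⅐)*(-2455) = -2455/7 ≈ -350.71)
Q(r) = r²
Z(B, L) = (-60 + L)/(-42 + B)
(G - 2473)*(Z(51, -53) + Q(-52)) = (-2455/7 - 2473)*((-60 - 53)/(-42 + 51) + (-52)²) = -19766*(-113/9 + 2704)/7 = -19766/7*24223/9 = -478791818/63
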